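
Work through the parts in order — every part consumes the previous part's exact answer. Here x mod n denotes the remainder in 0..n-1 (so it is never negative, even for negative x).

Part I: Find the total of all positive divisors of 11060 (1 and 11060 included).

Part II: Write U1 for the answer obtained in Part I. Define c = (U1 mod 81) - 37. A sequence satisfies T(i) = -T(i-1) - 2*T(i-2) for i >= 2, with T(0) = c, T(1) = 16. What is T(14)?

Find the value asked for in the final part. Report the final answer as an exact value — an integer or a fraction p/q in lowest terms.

1520

Part I: 11060 = 2^2 * 5 * 7 * 79; sigma = (1 + 2 + 4) * (1 + 5) * (1 + 7) * (1 + 79) = 7 * 6 * 8 * 80 = 26880; answer 26880
Part II: U1 = 26880; c = 32; T(2) = -1*(16) - 2*(32) = -80; iterating: T(2)=-80, T(3)=48, T(4)=112, T(5)=-208, T(6)=-16, T(7)=432, T(8)=-400, T(9)=-464, T(10)=1264, T(11)=-336, T(12)=-2192, T(13)=2864, T(14)=1520; answer 1520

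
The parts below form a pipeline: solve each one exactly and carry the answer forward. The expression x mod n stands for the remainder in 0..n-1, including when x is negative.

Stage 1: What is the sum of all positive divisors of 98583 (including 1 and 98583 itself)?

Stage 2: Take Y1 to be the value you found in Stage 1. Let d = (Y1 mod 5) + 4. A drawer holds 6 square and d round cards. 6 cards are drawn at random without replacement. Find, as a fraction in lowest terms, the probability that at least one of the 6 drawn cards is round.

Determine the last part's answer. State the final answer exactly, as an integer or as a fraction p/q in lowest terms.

Stage 1: 98583 = 3 * 17 * 1933; sigma = (1 + 3) * (1 + 17) * (1 + 1933) = 4 * 18 * 1934 = 139248; answer 139248
Stage 2: Y1 = 139248; d = 7; total draws C(13,6) = 1716; complement C(6,6) = 1; favorable 1716 - 1 = 1715; P = 1715/1716; answer 1715/1716

1715/1716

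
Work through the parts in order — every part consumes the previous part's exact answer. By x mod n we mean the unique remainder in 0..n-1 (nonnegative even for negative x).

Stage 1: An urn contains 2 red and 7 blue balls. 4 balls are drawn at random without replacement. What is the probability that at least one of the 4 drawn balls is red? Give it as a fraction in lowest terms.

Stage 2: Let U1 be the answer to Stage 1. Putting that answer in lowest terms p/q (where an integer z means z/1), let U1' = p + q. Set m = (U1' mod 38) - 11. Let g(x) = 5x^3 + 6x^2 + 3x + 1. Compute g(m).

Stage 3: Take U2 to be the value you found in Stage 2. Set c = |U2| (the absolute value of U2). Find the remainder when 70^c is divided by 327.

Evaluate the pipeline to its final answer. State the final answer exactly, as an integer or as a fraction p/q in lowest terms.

Stage 1: total draws C(9,4) = 126; complement C(7,4) = 35; favorable 126 - 35 = 91; P = 13/18; answer 13/18
Stage 2: U1 = 13/18; threaded value p + q = 31; m = 20; 5*(20)^3 + 6*(20)^2 + 3*(20)^1 + 1 = (40000) + (2400) + (60) + (1) = 42461; answer 42461
Stage 3: U2 = 42461; c = 42461; squarings mod 327: 70^1=70, 70^2=322, 70^4=25, 70^8=298, 70^16=187, 70^32=307, 70^64=73, 70^128=97, 70^256=253, 70^512=244, 70^1024=22, 70^2048=157, 70^4096=124, 70^8192=7, 70^16384=49, 70^32768=112; 70^42461 = 70^1 * 70^4 * 70^8 * 70^16 * 70^64 * 70^128 * 70^256 * 70^1024 * 70^8192 * 70^32768 = 10 (mod 327); answer 10

10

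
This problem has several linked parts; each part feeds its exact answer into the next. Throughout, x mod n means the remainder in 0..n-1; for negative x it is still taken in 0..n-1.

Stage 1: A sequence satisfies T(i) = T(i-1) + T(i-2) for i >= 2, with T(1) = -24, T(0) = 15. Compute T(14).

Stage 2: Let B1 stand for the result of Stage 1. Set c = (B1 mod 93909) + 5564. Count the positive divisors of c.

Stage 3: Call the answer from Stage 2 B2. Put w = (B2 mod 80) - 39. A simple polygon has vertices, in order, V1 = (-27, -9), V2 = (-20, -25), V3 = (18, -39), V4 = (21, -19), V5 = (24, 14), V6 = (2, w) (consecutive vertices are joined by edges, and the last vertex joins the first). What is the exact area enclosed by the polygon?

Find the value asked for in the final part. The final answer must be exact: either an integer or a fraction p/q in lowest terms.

Stage 1: T(2) = 1*(-24) + 1*(15) = -9; iterating: T(2)=-9, T(3)=-33, T(4)=-42, T(5)=-75, T(6)=-117, T(7)=-192, T(8)=-309, T(9)=-501, T(10)=-810, T(11)=-1311, T(12)=-2121, T(13)=-3432, T(14)=-5553; answer -5553
Stage 2: B1 = -5553; c = 93920; 93920 = 2^5 * 5 * 587; number of divisors = (5+1) * (1+1) * (1+1) = 24; answer 24
Stage 3: B2 = 24; w = -15; cross terms: (-27*-25 - -20*-9)=495, (-20*-39 - 18*-25)=1230, (18*-19 - 21*-39)=477, (21*14 - 24*-19)=750, (24*-15 - 2*14)=-388, (2*-9 - -27*-15)=-423; twice the area = |2141| = 2141; area = 2141/2; answer 2141/2

2141/2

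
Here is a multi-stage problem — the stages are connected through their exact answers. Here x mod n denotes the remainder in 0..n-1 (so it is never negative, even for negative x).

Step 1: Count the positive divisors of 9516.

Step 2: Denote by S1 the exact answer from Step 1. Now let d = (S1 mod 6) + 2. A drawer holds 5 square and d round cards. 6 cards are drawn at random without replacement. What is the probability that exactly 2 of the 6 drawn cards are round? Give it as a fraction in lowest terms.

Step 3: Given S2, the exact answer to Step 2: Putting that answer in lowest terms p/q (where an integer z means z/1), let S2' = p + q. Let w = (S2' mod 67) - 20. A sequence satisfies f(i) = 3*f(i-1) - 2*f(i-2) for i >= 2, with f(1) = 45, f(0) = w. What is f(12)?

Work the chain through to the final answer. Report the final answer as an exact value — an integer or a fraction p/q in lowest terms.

Step 1: 9516 = 2^2 * 3 * 13 * 61; number of divisors = (2+1) * (1+1) * (1+1) * (1+1) = 24; answer 24
Step 2: S1 = 24; d = 2; total draws C(7,6) = 7; favorable C(2,2)*C(5,4) = 5; P = 5/7; answer 5/7
Step 3: S2 = 5/7; threaded value p + q = 12; w = -8; f(2) = 3*(45) - 2*(-8) = 151; iterating: f(2)=151, f(3)=363, f(4)=787, f(5)=1635, f(6)=3331, f(7)=6723, f(8)=13507, f(9)=27075, f(10)=54211, f(11)=108483, f(12)=217027; answer 217027

217027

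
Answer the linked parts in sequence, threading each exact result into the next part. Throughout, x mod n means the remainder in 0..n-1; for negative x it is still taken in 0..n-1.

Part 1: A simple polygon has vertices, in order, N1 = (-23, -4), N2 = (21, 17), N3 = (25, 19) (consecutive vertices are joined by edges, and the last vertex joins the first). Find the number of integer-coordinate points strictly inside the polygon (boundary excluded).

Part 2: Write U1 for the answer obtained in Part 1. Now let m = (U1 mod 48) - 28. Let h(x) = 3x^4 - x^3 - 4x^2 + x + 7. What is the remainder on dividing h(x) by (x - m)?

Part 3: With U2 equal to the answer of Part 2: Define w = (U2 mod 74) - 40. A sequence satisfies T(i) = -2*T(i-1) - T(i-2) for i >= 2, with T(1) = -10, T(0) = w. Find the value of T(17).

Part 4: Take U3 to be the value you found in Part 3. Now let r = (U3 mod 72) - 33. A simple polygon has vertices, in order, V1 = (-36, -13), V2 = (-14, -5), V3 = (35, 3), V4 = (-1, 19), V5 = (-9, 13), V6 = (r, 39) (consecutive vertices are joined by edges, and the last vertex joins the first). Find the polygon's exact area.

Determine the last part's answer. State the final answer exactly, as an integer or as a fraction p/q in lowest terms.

1148

Part 1: cross terms: (-23*17 - 21*-4)=-307, (21*19 - 25*17)=-26, (25*-4 - -23*19)=337; twice the area = |4| = 4; area = 2; boundary points = 1 + 2 + 1 = 4; strictly interior points = area - boundary/2 + 1 = 1; answer 1
Part 2: U1 = 1; m = -27; remainder = value at the root: 3*(-27)^4 - 1*(-27)^3 - 4*(-27)^2 + 1*(-27)^1 + 7 = (1594323) + (19683) + (-2916) + (-27) + (7) = 1611070; answer 1611070
Part 3: U2 = 1611070; w = -24; T(2) = -2*(-10) - 1*(-24) = 44; iterating: T(2)=44, T(3)=-78, T(4)=112, T(5)=-146, T(6)=180, T(7)=-214, T(8)=248, T(9)=-282, T(10)=316, T(11)=-350, T(12)=384, T(13)=-418, T(14)=452, T(15)=-486, T(16)=520, T(17)=-554; answer -554
Part 4: U3 = -554; r = -11; cross terms: (-36*-5 - -14*-13)=-2, (-14*3 - 35*-5)=133, (35*19 - -1*3)=668, (-1*13 - -9*19)=158, (-9*39 - -11*13)=-208, (-11*-13 - -36*39)=1547; twice the area = |2296| = 2296; area = 1148; answer 1148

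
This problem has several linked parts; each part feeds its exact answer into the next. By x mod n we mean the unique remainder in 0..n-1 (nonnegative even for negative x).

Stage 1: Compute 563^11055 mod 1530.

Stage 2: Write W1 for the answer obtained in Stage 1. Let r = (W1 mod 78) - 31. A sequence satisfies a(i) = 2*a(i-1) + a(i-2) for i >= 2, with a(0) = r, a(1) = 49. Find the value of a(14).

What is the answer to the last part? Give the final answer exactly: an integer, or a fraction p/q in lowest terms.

3088332

Stage 1: squarings mod 1530: 563^1=563, 563^2=259, 563^4=1291, 563^8=511, 563^16=1021, 563^32=511, 563^64=1021, 563^128=511, 563^256=1021, 563^512=511, 563^1024=1021, 563^2048=511, 563^4096=1021, 563^8192=511; 563^11055 = 563^1 * 563^2 * 563^4 * 563^8 * 563^32 * 563^256 * 563^512 * 563^2048 * 563^8192 = 1097 (mod 1530); answer 1097
Stage 2: W1 = 1097; r = -26; a(2) = 2*(49) + 1*(-26) = 72; iterating: a(2)=72, a(3)=193, a(4)=458, a(5)=1109, a(6)=2676, a(7)=6461, a(8)=15598, a(9)=37657, a(10)=90912, a(11)=219481, a(12)=529874, a(13)=1279229, a(14)=3088332; answer 3088332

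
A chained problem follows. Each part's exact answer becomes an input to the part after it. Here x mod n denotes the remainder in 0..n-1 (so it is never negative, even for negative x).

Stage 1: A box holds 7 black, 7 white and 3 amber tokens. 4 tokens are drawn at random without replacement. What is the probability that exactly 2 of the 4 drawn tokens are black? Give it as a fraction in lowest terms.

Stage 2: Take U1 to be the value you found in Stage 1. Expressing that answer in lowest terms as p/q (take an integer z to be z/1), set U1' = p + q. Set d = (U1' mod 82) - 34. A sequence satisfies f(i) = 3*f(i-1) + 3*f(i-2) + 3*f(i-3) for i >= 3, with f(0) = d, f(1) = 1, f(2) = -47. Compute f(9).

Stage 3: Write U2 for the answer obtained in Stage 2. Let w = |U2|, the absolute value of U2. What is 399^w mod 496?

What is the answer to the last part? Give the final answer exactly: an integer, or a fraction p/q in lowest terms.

Stage 1: total draws C(17,4) = 2380; favorable C(7,2)*C(10,2) = 945; P = 27/68; answer 27/68
Stage 2: U1 = 27/68; threaded value p + q = 95; d = -21; f(3) = 3*(-47) + 3*(1) + 3*(-21) = -201; iterating: f(3)=-201, f(4)=-741, f(5)=-2967, f(6)=-11727, f(7)=-46305, f(8)=-182997, f(9)=-723087; answer -723087
Stage 3: U2 = -723087; w = 723087; squarings mod 496: 399^1=399, 399^2=481, 399^4=225, 399^8=33, 399^16=97, 399^32=481, 399^64=225, 399^128=33, 399^256=97, 399^512=481, 399^1024=225, 399^2048=33, 399^4096=97, 399^8192=481, 399^16384=225, 399^32768=33, 399^65536=97, 399^131072=481, 399^262144=225, 399^524288=33; 399^723087 = 399^1 * 399^2 * 399^4 * 399^8 * 399^128 * 399^2048 * 399^65536 * 399^131072 * 399^524288 = 15 (mod 496); answer 15

15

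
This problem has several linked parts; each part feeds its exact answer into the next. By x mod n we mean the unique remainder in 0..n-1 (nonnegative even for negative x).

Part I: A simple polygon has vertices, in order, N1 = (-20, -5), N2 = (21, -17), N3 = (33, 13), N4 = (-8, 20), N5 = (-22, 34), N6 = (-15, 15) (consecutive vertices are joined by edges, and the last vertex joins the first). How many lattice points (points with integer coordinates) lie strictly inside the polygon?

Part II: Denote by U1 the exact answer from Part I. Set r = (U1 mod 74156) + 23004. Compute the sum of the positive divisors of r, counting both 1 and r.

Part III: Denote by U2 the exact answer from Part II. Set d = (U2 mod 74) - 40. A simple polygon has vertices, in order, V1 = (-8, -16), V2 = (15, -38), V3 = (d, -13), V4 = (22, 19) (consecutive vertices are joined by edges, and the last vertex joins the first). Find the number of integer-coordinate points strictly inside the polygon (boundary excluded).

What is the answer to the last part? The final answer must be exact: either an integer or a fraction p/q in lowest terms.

Part I: cross terms: (-20*-17 - 21*-5)=445, (21*13 - 33*-17)=834, (33*20 - -8*13)=764, (-8*34 - -22*20)=168, (-22*15 - -15*34)=180, (-15*-5 - -20*15)=375; twice the area = |2766| = 2766; area = 1383; boundary points = 1 + 6 + 1 + 14 + 1 + 5 = 28; strictly interior points = area - boundary/2 + 1 = 1370; answer 1370
Part II: U1 = 1370; r = 24374; 24374 = 2 * 7 * 1741; sigma = (1 + 2) * (1 + 7) * (1 + 1741) = 3 * 8 * 1742 = 41808; answer 41808
Part III: U2 = 41808; d = 32; cross terms: (-8*-38 - 15*-16)=544, (15*-13 - 32*-38)=1021, (32*19 - 22*-13)=894, (22*-16 - -8*19)=-200; twice the area = |2259| = 2259; area = 2259/2; boundary points = 1 + 1 + 2 + 5 = 9; strictly interior points = area - boundary/2 + 1 = 1126; answer 1126

1126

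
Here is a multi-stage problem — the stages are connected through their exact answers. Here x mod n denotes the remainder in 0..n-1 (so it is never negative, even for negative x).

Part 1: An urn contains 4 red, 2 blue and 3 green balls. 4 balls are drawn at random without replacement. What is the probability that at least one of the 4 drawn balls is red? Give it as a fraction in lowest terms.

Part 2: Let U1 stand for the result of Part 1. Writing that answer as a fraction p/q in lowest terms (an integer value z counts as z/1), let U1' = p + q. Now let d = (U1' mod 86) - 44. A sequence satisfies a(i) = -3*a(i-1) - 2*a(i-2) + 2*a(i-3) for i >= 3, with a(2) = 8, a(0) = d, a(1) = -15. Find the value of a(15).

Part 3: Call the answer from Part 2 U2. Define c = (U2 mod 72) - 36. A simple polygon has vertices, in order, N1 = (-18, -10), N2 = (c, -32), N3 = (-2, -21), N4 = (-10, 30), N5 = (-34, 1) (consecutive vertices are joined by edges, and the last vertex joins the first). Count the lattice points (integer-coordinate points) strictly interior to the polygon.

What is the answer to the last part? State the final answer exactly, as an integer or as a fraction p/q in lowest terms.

Part 1: total draws C(9,4) = 126; complement C(5,4) = 5; favorable 126 - 5 = 121; P = 121/126; answer 121/126
Part 2: U1 = 121/126; threaded value p + q = 247; d = 31; a(3) = -3*(8) - 2*(-15) + 2*(31) = 68; iterating: a(3)=68, a(4)=-250, a(5)=630, a(6)=-1254, a(7)=2002, a(8)=-2238, a(9)=202, a(10)=7874, a(11)=-28502, a(12)=70162, a(13)=-137734, a(14)=215874, a(15)=-231830; answer -231830
Part 3: U2 = -231830; c = -26; cross terms: (-18*-32 - -26*-10)=316, (-26*-21 - -2*-32)=482, (-2*30 - -10*-21)=-270, (-10*1 - -34*30)=1010, (-34*-10 - -18*1)=358; twice the area = |1896| = 1896; area = 948; boundary points = 2 + 1 + 1 + 1 + 1 = 6; strictly interior points = area - boundary/2 + 1 = 946; answer 946

946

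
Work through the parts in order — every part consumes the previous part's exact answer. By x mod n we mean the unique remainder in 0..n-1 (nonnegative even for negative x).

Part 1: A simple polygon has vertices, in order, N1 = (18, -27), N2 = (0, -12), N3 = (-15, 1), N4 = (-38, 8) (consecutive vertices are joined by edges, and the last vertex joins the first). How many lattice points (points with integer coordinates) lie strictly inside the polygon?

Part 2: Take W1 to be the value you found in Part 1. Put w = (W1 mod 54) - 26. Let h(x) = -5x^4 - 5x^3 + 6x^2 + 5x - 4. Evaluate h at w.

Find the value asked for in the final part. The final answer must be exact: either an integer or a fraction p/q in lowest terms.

Part 1: cross terms: (18*-12 - 0*-27)=-216, (0*1 - -15*-12)=-180, (-15*8 - -38*1)=-82, (-38*-27 - 18*8)=882; twice the area = |404| = 404; area = 202; boundary points = 3 + 1 + 1 + 7 = 12; strictly interior points = area - boundary/2 + 1 = 197; answer 197
Part 2: W1 = 197; w = 9; -5*(9)^4 - 5*(9)^3 + 6*(9)^2 + 5*(9)^1 - 4 = (-32805) + (-3645) + (486) + (45) + (-4) = -35923; answer -35923

-35923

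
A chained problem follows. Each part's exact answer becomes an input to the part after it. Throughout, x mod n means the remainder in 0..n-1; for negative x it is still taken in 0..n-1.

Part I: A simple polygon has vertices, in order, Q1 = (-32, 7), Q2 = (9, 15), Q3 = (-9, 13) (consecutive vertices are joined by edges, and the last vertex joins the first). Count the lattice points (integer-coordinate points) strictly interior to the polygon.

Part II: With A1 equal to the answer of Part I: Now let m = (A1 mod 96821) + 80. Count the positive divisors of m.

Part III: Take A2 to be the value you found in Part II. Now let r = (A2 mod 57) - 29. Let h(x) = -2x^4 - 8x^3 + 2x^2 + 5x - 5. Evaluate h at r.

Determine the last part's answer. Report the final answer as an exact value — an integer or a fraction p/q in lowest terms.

Part I: cross terms: (-32*15 - 9*7)=-543, (9*13 - -9*15)=252, (-9*7 - -32*13)=353; twice the area = |62| = 62; area = 31; boundary points = 1 + 2 + 1 = 4; strictly interior points = area - boundary/2 + 1 = 30; answer 30
Part II: A1 = 30; m = 110; 110 = 2 * 5 * 11; number of divisors = (1+1) * (1+1) * (1+1) = 8; answer 8
Part III: A2 = 8; r = -21; -2*(-21)^4 - 8*(-21)^3 + 2*(-21)^2 + 5*(-21)^1 - 5 = (-388962) + (74088) + (882) + (-105) + (-5) = -314102; answer -314102

-314102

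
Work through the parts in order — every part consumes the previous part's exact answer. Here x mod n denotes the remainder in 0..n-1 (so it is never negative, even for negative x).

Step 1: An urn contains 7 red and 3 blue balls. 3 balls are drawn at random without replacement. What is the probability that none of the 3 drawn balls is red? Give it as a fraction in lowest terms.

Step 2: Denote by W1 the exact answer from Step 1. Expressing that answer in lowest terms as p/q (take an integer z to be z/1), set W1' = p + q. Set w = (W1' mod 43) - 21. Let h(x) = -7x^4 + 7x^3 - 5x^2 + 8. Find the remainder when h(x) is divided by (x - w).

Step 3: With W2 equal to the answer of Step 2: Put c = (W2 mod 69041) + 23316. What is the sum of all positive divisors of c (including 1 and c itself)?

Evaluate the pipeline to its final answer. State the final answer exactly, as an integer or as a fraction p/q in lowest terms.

Step 1: total draws C(10,3) = 120; favorable C(3,3) = 1; P = 1/120; answer 1/120
Step 2: W1 = 1/120; threaded value p + q = 121; w = 14; remainder = value at the root: -7*(14)^4 + 7*(14)^3 - 5*(14)^2 + 8 = (-268912) + (19208) + (-980) + (8) = -250676; answer -250676
Step 3: W2 = -250676; c = 48804; 48804 = 2^2 * 3 * 7^2 * 83; sigma = (1 + 2 + 4) * (1 + 3) * (1 + 7 + 49) * (1 + 83) = 7 * 4 * 57 * 84 = 134064; answer 134064

134064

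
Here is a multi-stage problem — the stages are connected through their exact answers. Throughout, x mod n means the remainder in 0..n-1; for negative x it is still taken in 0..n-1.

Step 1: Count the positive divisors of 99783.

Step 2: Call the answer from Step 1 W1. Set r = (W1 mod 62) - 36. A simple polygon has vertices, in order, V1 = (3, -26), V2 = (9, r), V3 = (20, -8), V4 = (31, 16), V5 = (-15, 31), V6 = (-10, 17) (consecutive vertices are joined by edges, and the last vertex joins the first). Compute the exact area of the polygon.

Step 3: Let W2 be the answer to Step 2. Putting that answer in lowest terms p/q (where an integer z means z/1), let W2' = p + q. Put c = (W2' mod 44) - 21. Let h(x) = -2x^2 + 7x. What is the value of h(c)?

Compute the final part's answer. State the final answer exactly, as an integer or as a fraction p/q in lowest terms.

6

Step 1: 99783 = 3^2 * 11087; number of divisors = (2+1) * (1+1) = 6; answer 6
Step 2: W1 = 6; r = -30; cross terms: (3*-30 - 9*-26)=144, (9*-8 - 20*-30)=528, (20*16 - 31*-8)=568, (31*31 - -15*16)=1201, (-15*17 - -10*31)=55, (-10*-26 - 3*17)=209; twice the area = |2705| = 2705; area = 2705/2; answer 2705/2
Step 3: W2 = 2705/2; threaded value p + q = 2707; c = 2; -2*(2)^2 + 7*(2)^1 = (-8) + (14) = 6; answer 6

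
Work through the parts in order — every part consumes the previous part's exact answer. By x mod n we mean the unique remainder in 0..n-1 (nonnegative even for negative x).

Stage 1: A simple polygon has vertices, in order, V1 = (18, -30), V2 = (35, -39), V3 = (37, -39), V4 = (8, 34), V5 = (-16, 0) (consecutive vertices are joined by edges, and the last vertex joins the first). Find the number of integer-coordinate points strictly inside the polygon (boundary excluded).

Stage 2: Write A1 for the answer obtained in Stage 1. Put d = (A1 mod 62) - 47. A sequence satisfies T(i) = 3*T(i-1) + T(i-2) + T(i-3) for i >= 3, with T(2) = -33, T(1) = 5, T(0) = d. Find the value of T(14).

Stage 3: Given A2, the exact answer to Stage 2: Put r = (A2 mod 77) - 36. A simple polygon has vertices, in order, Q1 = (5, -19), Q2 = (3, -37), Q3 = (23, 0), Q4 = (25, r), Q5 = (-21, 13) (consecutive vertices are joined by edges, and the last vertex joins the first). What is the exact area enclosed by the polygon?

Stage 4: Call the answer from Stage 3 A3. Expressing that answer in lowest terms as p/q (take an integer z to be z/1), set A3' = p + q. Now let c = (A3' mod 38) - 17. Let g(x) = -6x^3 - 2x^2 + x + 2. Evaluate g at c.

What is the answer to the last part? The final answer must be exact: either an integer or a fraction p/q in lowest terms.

Stage 1: cross terms: (18*-39 - 35*-30)=348, (35*-39 - 37*-39)=78, (37*34 - 8*-39)=1570, (8*0 - -16*34)=544, (-16*-30 - 18*0)=480; twice the area = |3020| = 3020; area = 1510; boundary points = 1 + 2 + 1 + 2 + 2 = 8; strictly interior points = area - boundary/2 + 1 = 1507; answer 1507
Stage 2: A1 = 1507; d = -28; T(3) = 3*(-33) + 1*(5) + 1*(-28) = -122; iterating: T(3)=-122, T(4)=-394, T(5)=-1337, T(6)=-4527, T(7)=-15312, T(8)=-51800, T(9)=-175239, T(10)=-592829, T(11)=-2005526, T(12)=-6784646, T(13)=-22952293, T(14)=-77647051; answer -77647051
Stage 3: A2 = -77647051; r = 21; cross terms: (5*-37 - 3*-19)=-128, (3*0 - 23*-37)=851, (23*21 - 25*0)=483, (25*13 - -21*21)=766, (-21*-19 - 5*13)=334; twice the area = |2306| = 2306; area = 1153; answer 1153
Stage 4: A3 = 1153; threaded value p + q = 1154; c = -3; -6*(-3)^3 - 2*(-3)^2 + 1*(-3)^1 + 2 = (162) + (-18) + (-3) + (2) = 143; answer 143

143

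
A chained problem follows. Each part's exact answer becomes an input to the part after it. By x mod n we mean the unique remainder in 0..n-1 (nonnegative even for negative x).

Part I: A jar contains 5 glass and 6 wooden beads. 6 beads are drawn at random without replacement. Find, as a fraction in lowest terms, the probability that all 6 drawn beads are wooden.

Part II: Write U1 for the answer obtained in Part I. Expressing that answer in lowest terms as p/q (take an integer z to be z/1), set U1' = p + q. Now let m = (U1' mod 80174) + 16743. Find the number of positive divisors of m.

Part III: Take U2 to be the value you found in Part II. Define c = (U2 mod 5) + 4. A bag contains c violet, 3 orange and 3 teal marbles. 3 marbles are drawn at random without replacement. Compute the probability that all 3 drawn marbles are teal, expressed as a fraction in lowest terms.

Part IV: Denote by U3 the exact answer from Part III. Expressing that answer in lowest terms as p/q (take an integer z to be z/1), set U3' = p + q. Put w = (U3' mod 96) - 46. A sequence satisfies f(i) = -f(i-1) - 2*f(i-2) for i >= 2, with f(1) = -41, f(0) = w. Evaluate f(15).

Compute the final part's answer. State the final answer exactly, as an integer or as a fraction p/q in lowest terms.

-5269

Part I: total draws C(11,6) = 462; favorable C(6,6) = 1; P = 1/462; answer 1/462
Part II: U1 = 1/462; threaded value p + q = 463; m = 17206; 17206 = 2 * 7 * 1229; number of divisors = (1+1) * (1+1) * (1+1) = 8; answer 8
Part III: U2 = 8; c = 7; total draws C(13,3) = 286; favorable C(3,3) = 1; P = 1/286; answer 1/286
Part IV: U3 = 1/286; threaded value p + q = 287; w = 49; f(2) = -1*(-41) - 2*(49) = -57; iterating: f(2)=-57, f(3)=139, f(4)=-25, f(5)=-253, f(6)=303, f(7)=203, f(8)=-809, f(9)=403, f(10)=1215, f(11)=-2021, f(12)=-409, f(13)=4451, f(14)=-3633, f(15)=-5269; answer -5269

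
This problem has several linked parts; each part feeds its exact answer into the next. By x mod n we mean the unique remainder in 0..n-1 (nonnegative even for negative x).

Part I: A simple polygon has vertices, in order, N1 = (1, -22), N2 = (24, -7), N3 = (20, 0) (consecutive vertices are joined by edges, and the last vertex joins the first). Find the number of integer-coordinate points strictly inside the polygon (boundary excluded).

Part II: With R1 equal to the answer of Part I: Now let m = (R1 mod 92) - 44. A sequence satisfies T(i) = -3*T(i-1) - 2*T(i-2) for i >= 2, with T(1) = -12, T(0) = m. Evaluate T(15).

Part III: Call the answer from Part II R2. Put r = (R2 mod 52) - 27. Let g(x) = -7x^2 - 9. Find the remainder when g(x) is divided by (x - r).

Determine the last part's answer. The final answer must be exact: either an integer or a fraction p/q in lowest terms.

-352

Part I: cross terms: (1*-7 - 24*-22)=521, (24*0 - 20*-7)=140, (20*-22 - 1*0)=-440; twice the area = |221| = 221; area = 221/2; boundary points = 1 + 1 + 1 = 3; strictly interior points = area - boundary/2 + 1 = 110; answer 110
Part II: R1 = 110; m = -26; T(2) = -3*(-12) - 2*(-26) = 88; iterating: T(2)=88, T(3)=-240, T(4)=544, T(5)=-1152, T(6)=2368, T(7)=-4800, T(8)=9664, T(9)=-19392, T(10)=38848, T(11)=-77760, T(12)=155584, T(13)=-311232, T(14)=622528, T(15)=-1245120; answer -1245120
Part III: R2 = -1245120; r = -7; remainder = value at the root: -7*(-7)^2 - 9 = (-343) + (-9) = -352; answer -352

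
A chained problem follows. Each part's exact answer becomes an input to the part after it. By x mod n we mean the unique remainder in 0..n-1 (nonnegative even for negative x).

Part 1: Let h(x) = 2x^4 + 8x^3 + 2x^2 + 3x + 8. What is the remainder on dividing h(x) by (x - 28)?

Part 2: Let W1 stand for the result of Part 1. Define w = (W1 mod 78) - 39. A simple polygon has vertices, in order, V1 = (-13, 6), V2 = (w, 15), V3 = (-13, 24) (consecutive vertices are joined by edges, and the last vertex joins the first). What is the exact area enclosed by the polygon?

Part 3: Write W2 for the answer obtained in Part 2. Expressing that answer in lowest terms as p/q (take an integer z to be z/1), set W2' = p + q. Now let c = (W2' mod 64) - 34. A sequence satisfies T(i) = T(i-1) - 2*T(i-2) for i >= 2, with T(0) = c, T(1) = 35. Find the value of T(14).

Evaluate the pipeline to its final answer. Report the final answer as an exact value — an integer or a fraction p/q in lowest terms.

Part 1: remainder = value at the root: 2*(28)^4 + 8*(28)^3 + 2*(28)^2 + 3*(28)^1 + 8 = (1229312) + (175616) + (1568) + (84) + (8) = 1406588; answer 1406588
Part 2: W1 = 1406588; w = -25; cross terms: (-13*15 - -25*6)=-45, (-25*24 - -13*15)=-405, (-13*6 - -13*24)=234; twice the area = |-216| = 216; area = 108; answer 108
Part 3: W2 = 108; threaded value p + q = 109; c = 11; T(2) = 1*(35) - 2*(11) = 13; iterating: T(2)=13, T(3)=-57, T(4)=-83, T(5)=31, T(6)=197, T(7)=135, T(8)=-259, T(9)=-529, T(10)=-11, T(11)=1047, T(12)=1069, T(13)=-1025, T(14)=-3163; answer -3163

-3163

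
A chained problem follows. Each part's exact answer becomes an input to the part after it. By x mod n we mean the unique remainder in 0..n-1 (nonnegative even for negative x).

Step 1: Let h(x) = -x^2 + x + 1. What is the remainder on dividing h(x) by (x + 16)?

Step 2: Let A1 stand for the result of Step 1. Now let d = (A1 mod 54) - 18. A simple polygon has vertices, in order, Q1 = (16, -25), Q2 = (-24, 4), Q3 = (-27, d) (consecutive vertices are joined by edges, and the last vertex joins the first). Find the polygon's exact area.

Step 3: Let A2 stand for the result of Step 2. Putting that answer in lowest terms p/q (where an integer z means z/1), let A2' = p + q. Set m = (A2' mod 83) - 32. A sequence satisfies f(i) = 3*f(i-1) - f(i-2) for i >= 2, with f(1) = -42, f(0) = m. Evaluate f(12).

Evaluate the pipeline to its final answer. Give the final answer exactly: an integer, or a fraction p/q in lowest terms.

Step 1: remainder = value at the root: -1*(-16)^2 + 1*(-16)^1 + 1 = (-256) + (-16) + (1) = -271; answer -271
Step 2: A1 = -271; d = 35; cross terms: (16*4 - -24*-25)=-536, (-24*35 - -27*4)=-732, (-27*-25 - 16*35)=115; twice the area = |-1153| = 1153; area = 1153/2; answer 1153/2
Step 3: A2 = 1153/2; threaded value p + q = 1155; m = 44; f(2) = 3*(-42) - 1*(44) = -170; iterating: f(2)=-170, f(3)=-468, f(4)=-1234, f(5)=-3234, f(6)=-8468, f(7)=-22170, f(8)=-58042, f(9)=-151956, f(10)=-397826, f(11)=-1041522, f(12)=-2726740; answer -2726740

-2726740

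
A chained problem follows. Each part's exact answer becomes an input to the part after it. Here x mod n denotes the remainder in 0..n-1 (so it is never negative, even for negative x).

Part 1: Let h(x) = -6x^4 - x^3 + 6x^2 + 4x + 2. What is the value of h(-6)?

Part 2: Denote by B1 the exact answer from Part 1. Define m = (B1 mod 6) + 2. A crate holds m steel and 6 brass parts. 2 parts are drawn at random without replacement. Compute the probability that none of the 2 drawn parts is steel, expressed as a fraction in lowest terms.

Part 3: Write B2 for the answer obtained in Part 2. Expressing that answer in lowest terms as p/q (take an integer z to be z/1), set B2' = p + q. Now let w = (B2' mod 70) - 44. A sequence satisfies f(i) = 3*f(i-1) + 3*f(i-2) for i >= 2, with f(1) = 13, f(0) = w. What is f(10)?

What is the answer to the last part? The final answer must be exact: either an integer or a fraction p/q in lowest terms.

-2497311

Part 1: -6*(-6)^4 - 1*(-6)^3 + 6*(-6)^2 + 4*(-6)^1 + 2 = (-7776) + (216) + (216) + (-24) + (2) = -7366; answer -7366
Part 2: B1 = -7366; m = 4; total draws C(10,2) = 45; favorable C(6,2) = 15; P = 1/3; answer 1/3
Part 3: B2 = 1/3; threaded value p + q = 4; w = -40; f(2) = 3*(13) + 3*(-40) = -81; iterating: f(2)=-81, f(3)=-204, f(4)=-855, f(5)=-3177, f(6)=-12096, f(7)=-45819, f(8)=-173745, f(9)=-658692, f(10)=-2497311; answer -2497311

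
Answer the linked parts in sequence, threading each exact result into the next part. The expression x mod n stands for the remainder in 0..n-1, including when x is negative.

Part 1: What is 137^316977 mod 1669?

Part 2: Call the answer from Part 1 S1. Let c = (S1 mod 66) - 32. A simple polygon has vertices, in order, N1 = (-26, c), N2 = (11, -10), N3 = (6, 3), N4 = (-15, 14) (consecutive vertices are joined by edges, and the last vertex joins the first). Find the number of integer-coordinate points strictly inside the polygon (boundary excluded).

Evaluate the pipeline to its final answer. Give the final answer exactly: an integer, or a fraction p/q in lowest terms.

110

Part 1: squarings mod 1669: 137^1=137, 137^2=410, 137^4=1200, 137^8=1322, 137^16=241, 137^32=1335, 137^64=1402, 137^128=1191, 137^256=1500, 137^512=188, 137^1024=295, 137^2048=237, 137^4096=1092, 137^8192=798, 137^16384=915, 137^32768=1056, 137^65536=244, 137^131072=1121, 137^262144=1553; 137^316977 = 137^1 * 137^16 * 137^32 * 137^512 * 137^1024 * 137^4096 * 137^16384 * 137^32768 * 137^262144 = 1178 (mod 1669); answer 1178
Part 2: S1 = 1178; c = 24; cross terms: (-26*-10 - 11*24)=-4, (11*3 - 6*-10)=93, (6*14 - -15*3)=129, (-15*24 - -26*14)=4; twice the area = |222| = 222; area = 111; boundary points = 1 + 1 + 1 + 1 = 4; strictly interior points = area - boundary/2 + 1 = 110; answer 110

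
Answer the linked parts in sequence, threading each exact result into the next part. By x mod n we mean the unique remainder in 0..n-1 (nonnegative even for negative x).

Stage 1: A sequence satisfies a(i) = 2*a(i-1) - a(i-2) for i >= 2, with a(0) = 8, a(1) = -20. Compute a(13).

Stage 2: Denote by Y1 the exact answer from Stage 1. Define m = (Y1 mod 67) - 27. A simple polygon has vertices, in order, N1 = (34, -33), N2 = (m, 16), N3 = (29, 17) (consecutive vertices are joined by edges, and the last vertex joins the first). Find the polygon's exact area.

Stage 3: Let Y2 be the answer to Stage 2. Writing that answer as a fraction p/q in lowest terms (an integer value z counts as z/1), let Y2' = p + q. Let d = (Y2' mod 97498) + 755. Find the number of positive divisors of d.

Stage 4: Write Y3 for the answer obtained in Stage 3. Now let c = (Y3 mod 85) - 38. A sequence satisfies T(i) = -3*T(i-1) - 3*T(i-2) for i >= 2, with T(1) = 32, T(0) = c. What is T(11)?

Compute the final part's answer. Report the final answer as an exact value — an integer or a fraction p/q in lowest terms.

Stage 1: a(2) = 2*(-20) - 1*(8) = -48; iterating: a(2)=-48, a(3)=-76, a(4)=-104, a(5)=-132, a(6)=-160, a(7)=-188, a(8)=-216, a(9)=-244, a(10)=-272, a(11)=-300, a(12)=-328, a(13)=-356; answer -356
Stage 2: Y1 = -356; m = 19; cross terms: (34*16 - 19*-33)=1171, (19*17 - 29*16)=-141, (29*-33 - 34*17)=-1535; twice the area = |-505| = 505; area = 505/2; answer 505/2
Stage 3: Y2 = 505/2; threaded value p + q = 507; d = 1262; 1262 = 2 * 631; number of divisors = (1+1) * (1+1) = 4; answer 4
Stage 4: Y3 = 4; c = -34; T(2) = -3*(32) - 3*(-34) = 6; iterating: T(2)=6, T(3)=-114, T(4)=324, T(5)=-630, T(6)=918, T(7)=-864, T(8)=-162, T(9)=3078, T(10)=-8748, T(11)=17010; answer 17010

17010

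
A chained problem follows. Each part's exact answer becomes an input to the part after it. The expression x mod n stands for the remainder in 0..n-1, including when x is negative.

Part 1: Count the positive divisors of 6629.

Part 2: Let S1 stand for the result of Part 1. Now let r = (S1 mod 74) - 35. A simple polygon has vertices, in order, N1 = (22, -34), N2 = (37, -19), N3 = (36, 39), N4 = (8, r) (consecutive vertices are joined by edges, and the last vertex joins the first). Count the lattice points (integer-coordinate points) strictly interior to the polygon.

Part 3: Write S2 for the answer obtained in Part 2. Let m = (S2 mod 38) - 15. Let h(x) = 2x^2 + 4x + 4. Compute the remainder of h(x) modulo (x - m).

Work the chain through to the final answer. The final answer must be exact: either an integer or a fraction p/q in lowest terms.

Part 1: 6629 = 7 * 947; number of divisors = (1+1) * (1+1) = 4; answer 4
Part 2: S1 = 4; r = -31; cross terms: (22*-19 - 37*-34)=840, (37*39 - 36*-19)=2127, (36*-31 - 8*39)=-1428, (8*-34 - 22*-31)=410; twice the area = |1949| = 1949; area = 1949/2; boundary points = 15 + 1 + 14 + 1 = 31; strictly interior points = area - boundary/2 + 1 = 960; answer 960
Part 3: S2 = 960; m = -5; remainder = value at the root: 2*(-5)^2 + 4*(-5)^1 + 4 = (50) + (-20) + (4) = 34; answer 34

34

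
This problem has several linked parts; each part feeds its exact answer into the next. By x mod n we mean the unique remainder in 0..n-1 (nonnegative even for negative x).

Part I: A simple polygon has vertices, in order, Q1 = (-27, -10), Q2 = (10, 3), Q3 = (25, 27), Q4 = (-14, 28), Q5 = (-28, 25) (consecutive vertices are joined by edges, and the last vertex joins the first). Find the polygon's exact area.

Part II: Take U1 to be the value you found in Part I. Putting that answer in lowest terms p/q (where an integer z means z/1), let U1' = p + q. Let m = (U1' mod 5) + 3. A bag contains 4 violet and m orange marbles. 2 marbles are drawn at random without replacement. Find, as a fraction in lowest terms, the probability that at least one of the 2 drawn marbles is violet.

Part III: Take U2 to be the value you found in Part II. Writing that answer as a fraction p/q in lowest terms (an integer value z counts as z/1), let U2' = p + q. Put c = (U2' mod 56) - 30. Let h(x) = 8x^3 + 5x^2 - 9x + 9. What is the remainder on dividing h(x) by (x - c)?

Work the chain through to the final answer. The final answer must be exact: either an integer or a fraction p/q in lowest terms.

Part I: cross terms: (-27*3 - 10*-10)=19, (10*27 - 25*3)=195, (25*28 - -14*27)=1078, (-14*25 - -28*28)=434, (-28*-10 - -27*25)=955; twice the area = |2681| = 2681; area = 2681/2; answer 2681/2
Part II: U1 = 2681/2; threaded value p + q = 2683; m = 6; total draws C(10,2) = 45; complement C(6,2) = 15; favorable 45 - 15 = 30; P = 2/3; answer 2/3
Part III: U2 = 2/3; threaded value p + q = 5; c = -25; remainder = value at the root: 8*(-25)^3 + 5*(-25)^2 - 9*(-25)^1 + 9 = (-125000) + (3125) + (225) + (9) = -121641; answer -121641

-121641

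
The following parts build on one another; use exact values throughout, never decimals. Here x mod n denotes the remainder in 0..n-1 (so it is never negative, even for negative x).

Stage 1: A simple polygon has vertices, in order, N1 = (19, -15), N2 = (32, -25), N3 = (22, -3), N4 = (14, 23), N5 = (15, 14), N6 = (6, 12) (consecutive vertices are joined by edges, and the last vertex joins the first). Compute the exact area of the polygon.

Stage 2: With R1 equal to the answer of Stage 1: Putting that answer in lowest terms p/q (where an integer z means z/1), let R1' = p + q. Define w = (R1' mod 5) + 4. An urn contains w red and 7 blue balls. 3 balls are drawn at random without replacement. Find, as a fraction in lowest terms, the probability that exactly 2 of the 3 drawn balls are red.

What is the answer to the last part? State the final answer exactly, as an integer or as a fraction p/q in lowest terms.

Stage 1: cross terms: (19*-25 - 32*-15)=5, (32*-3 - 22*-25)=454, (22*23 - 14*-3)=548, (14*14 - 15*23)=-149, (15*12 - 6*14)=96, (6*-15 - 19*12)=-318; twice the area = |636| = 636; area = 318; answer 318
Stage 2: R1 = 318; threaded value p + q = 319; w = 8; total draws C(15,3) = 455; favorable C(8,2)*C(7,1) = 196; P = 28/65; answer 28/65

28/65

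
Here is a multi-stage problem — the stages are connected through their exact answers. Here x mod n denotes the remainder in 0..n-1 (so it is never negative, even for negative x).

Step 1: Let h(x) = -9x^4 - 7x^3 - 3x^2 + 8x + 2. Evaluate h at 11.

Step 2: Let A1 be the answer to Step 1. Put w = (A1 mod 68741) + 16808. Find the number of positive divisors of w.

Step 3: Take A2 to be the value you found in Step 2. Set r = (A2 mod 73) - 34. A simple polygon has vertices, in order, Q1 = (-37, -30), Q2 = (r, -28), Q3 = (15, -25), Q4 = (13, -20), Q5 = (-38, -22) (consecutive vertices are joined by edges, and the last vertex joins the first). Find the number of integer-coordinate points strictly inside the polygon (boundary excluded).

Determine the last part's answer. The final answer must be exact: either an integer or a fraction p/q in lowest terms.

Step 1: -9*(11)^4 - 7*(11)^3 - 3*(11)^2 + 8*(11)^1 + 2 = (-131769) + (-9317) + (-363) + (88) + (2) = -141359; answer -141359
Step 2: A1 = -141359; w = 81672; 81672 = 2^3 * 3 * 41 * 83; number of divisors = (3+1) * (1+1) * (1+1) * (1+1) = 32; answer 32
Step 3: A2 = 32; r = -2; cross terms: (-37*-28 - -2*-30)=976, (-2*-25 - 15*-28)=470, (15*-20 - 13*-25)=25, (13*-22 - -38*-20)=-1046, (-38*-30 - -37*-22)=326; twice the area = |751| = 751; area = 751/2; boundary points = 1 + 1 + 1 + 1 + 1 = 5; strictly interior points = area - boundary/2 + 1 = 374; answer 374

374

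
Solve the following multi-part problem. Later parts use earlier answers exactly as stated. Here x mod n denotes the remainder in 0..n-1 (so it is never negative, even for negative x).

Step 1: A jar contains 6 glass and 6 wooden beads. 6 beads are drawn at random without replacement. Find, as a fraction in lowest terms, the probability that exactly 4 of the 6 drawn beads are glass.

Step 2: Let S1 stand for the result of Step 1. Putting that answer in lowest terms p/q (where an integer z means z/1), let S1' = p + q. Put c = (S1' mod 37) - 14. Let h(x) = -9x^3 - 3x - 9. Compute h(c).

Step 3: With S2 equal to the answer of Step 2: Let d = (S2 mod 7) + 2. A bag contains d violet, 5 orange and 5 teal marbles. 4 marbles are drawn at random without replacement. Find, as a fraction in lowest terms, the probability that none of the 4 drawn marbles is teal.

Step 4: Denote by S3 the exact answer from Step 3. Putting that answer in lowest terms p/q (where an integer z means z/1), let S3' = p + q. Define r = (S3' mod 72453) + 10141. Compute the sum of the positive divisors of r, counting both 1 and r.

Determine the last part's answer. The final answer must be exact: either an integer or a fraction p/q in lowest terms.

17780

Step 1: total draws C(12,6) = 924; favorable C(6,4)*C(6,2) = 225; P = 75/308; answer 75/308
Step 2: S1 = 75/308; threaded value p + q = 383; c = -1; -9*(-1)^3 - 3*(-1)^1 - 9 = (9) + (3) + (-9) = 3; answer 3
Step 3: S2 = 3; d = 5; total draws C(15,4) = 1365; favorable C(10,4) = 210; P = 2/13; answer 2/13
Step 4: S3 = 2/13; threaded value p + q = 15; r = 10156; 10156 = 2^2 * 2539; sigma = (1 + 2 + 4) * (1 + 2539) = 7 * 2540 = 17780; answer 17780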